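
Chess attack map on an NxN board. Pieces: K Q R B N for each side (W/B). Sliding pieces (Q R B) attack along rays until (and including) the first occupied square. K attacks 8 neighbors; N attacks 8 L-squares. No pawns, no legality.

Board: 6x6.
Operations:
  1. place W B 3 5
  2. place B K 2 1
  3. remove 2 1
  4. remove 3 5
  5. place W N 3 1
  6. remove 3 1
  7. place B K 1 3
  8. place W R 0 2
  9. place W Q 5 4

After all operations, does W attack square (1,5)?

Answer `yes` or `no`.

Op 1: place WB@(3,5)
Op 2: place BK@(2,1)
Op 3: remove (2,1)
Op 4: remove (3,5)
Op 5: place WN@(3,1)
Op 6: remove (3,1)
Op 7: place BK@(1,3)
Op 8: place WR@(0,2)
Op 9: place WQ@(5,4)
Per-piece attacks for W:
  WR@(0,2): attacks (0,3) (0,4) (0,5) (0,1) (0,0) (1,2) (2,2) (3,2) (4,2) (5,2)
  WQ@(5,4): attacks (5,5) (5,3) (5,2) (5,1) (5,0) (4,4) (3,4) (2,4) (1,4) (0,4) (4,5) (4,3) (3,2) (2,1) (1,0)
W attacks (1,5): no

Answer: no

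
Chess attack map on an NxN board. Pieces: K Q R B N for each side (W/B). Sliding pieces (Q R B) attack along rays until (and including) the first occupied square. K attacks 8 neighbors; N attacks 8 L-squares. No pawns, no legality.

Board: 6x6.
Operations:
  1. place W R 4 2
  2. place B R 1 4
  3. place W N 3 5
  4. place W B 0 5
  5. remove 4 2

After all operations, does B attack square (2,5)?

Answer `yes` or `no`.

Answer: no

Derivation:
Op 1: place WR@(4,2)
Op 2: place BR@(1,4)
Op 3: place WN@(3,5)
Op 4: place WB@(0,5)
Op 5: remove (4,2)
Per-piece attacks for B:
  BR@(1,4): attacks (1,5) (1,3) (1,2) (1,1) (1,0) (2,4) (3,4) (4,4) (5,4) (0,4)
B attacks (2,5): no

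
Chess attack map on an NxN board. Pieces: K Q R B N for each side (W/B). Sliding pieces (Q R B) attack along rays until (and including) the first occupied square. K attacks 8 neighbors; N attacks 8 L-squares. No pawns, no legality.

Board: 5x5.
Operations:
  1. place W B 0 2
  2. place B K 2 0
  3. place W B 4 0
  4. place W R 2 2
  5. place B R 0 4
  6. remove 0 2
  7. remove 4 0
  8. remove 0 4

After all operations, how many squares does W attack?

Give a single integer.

Op 1: place WB@(0,2)
Op 2: place BK@(2,0)
Op 3: place WB@(4,0)
Op 4: place WR@(2,2)
Op 5: place BR@(0,4)
Op 6: remove (0,2)
Op 7: remove (4,0)
Op 8: remove (0,4)
Per-piece attacks for W:
  WR@(2,2): attacks (2,3) (2,4) (2,1) (2,0) (3,2) (4,2) (1,2) (0,2) [ray(0,-1) blocked at (2,0)]
Union (8 distinct): (0,2) (1,2) (2,0) (2,1) (2,3) (2,4) (3,2) (4,2)

Answer: 8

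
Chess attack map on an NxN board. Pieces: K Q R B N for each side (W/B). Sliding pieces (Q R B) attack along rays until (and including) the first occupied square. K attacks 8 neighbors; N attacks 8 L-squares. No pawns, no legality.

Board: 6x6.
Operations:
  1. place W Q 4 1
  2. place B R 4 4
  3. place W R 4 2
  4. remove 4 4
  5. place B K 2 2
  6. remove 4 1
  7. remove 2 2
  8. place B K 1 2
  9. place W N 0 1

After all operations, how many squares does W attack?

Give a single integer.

Answer: 11

Derivation:
Op 1: place WQ@(4,1)
Op 2: place BR@(4,4)
Op 3: place WR@(4,2)
Op 4: remove (4,4)
Op 5: place BK@(2,2)
Op 6: remove (4,1)
Op 7: remove (2,2)
Op 8: place BK@(1,2)
Op 9: place WN@(0,1)
Per-piece attacks for W:
  WN@(0,1): attacks (1,3) (2,2) (2,0)
  WR@(4,2): attacks (4,3) (4,4) (4,5) (4,1) (4,0) (5,2) (3,2) (2,2) (1,2) [ray(-1,0) blocked at (1,2)]
Union (11 distinct): (1,2) (1,3) (2,0) (2,2) (3,2) (4,0) (4,1) (4,3) (4,4) (4,5) (5,2)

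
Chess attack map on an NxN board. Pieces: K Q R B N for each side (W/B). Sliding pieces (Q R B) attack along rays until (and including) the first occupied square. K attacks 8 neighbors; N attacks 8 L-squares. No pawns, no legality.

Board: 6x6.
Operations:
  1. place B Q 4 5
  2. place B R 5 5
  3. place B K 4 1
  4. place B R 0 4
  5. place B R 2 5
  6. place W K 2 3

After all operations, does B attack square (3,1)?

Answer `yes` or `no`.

Answer: yes

Derivation:
Op 1: place BQ@(4,5)
Op 2: place BR@(5,5)
Op 3: place BK@(4,1)
Op 4: place BR@(0,4)
Op 5: place BR@(2,5)
Op 6: place WK@(2,3)
Per-piece attacks for B:
  BR@(0,4): attacks (0,5) (0,3) (0,2) (0,1) (0,0) (1,4) (2,4) (3,4) (4,4) (5,4)
  BR@(2,5): attacks (2,4) (2,3) (3,5) (4,5) (1,5) (0,5) [ray(0,-1) blocked at (2,3); ray(1,0) blocked at (4,5)]
  BK@(4,1): attacks (4,2) (4,0) (5,1) (3,1) (5,2) (5,0) (3,2) (3,0)
  BQ@(4,5): attacks (4,4) (4,3) (4,2) (4,1) (5,5) (3,5) (2,5) (5,4) (3,4) (2,3) [ray(0,-1) blocked at (4,1); ray(1,0) blocked at (5,5); ray(-1,0) blocked at (2,5); ray(-1,-1) blocked at (2,3)]
  BR@(5,5): attacks (5,4) (5,3) (5,2) (5,1) (5,0) (4,5) [ray(-1,0) blocked at (4,5)]
B attacks (3,1): yes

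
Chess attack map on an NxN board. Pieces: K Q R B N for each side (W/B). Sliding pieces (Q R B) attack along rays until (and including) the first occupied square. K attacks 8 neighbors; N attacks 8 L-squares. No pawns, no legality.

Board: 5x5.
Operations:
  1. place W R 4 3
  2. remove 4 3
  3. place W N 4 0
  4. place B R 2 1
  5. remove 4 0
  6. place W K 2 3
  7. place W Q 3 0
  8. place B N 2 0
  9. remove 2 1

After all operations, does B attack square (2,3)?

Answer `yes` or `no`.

Answer: no

Derivation:
Op 1: place WR@(4,3)
Op 2: remove (4,3)
Op 3: place WN@(4,0)
Op 4: place BR@(2,1)
Op 5: remove (4,0)
Op 6: place WK@(2,3)
Op 7: place WQ@(3,0)
Op 8: place BN@(2,0)
Op 9: remove (2,1)
Per-piece attacks for B:
  BN@(2,0): attacks (3,2) (4,1) (1,2) (0,1)
B attacks (2,3): no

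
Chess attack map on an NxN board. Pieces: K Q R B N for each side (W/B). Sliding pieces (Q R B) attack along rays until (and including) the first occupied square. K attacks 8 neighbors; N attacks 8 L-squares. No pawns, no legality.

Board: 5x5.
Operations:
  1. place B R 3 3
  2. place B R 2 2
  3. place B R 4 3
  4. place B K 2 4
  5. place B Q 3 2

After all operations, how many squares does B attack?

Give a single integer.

Answer: 21

Derivation:
Op 1: place BR@(3,3)
Op 2: place BR@(2,2)
Op 3: place BR@(4,3)
Op 4: place BK@(2,4)
Op 5: place BQ@(3,2)
Per-piece attacks for B:
  BR@(2,2): attacks (2,3) (2,4) (2,1) (2,0) (3,2) (1,2) (0,2) [ray(0,1) blocked at (2,4); ray(1,0) blocked at (3,2)]
  BK@(2,4): attacks (2,3) (3,4) (1,4) (3,3) (1,3)
  BQ@(3,2): attacks (3,3) (3,1) (3,0) (4,2) (2,2) (4,3) (4,1) (2,3) (1,4) (2,1) (1,0) [ray(0,1) blocked at (3,3); ray(-1,0) blocked at (2,2); ray(1,1) blocked at (4,3)]
  BR@(3,3): attacks (3,4) (3,2) (4,3) (2,3) (1,3) (0,3) [ray(0,-1) blocked at (3,2); ray(1,0) blocked at (4,3)]
  BR@(4,3): attacks (4,4) (4,2) (4,1) (4,0) (3,3) [ray(-1,0) blocked at (3,3)]
Union (21 distinct): (0,2) (0,3) (1,0) (1,2) (1,3) (1,4) (2,0) (2,1) (2,2) (2,3) (2,4) (3,0) (3,1) (3,2) (3,3) (3,4) (4,0) (4,1) (4,2) (4,3) (4,4)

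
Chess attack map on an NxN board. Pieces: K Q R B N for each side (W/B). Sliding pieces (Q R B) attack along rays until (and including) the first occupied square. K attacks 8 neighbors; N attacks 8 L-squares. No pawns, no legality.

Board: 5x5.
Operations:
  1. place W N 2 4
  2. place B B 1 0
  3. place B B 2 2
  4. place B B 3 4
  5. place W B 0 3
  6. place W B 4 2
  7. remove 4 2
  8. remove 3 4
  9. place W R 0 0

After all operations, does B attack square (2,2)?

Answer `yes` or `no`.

Op 1: place WN@(2,4)
Op 2: place BB@(1,0)
Op 3: place BB@(2,2)
Op 4: place BB@(3,4)
Op 5: place WB@(0,3)
Op 6: place WB@(4,2)
Op 7: remove (4,2)
Op 8: remove (3,4)
Op 9: place WR@(0,0)
Per-piece attacks for B:
  BB@(1,0): attacks (2,1) (3,2) (4,3) (0,1)
  BB@(2,2): attacks (3,3) (4,4) (3,1) (4,0) (1,3) (0,4) (1,1) (0,0) [ray(-1,-1) blocked at (0,0)]
B attacks (2,2): no

Answer: no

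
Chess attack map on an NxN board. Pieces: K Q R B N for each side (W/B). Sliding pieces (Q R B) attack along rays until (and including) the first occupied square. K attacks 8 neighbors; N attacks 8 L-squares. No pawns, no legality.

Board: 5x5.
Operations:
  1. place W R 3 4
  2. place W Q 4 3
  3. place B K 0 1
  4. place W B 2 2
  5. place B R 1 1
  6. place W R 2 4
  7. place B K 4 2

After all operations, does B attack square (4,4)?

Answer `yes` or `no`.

Op 1: place WR@(3,4)
Op 2: place WQ@(4,3)
Op 3: place BK@(0,1)
Op 4: place WB@(2,2)
Op 5: place BR@(1,1)
Op 6: place WR@(2,4)
Op 7: place BK@(4,2)
Per-piece attacks for B:
  BK@(0,1): attacks (0,2) (0,0) (1,1) (1,2) (1,0)
  BR@(1,1): attacks (1,2) (1,3) (1,4) (1,0) (2,1) (3,1) (4,1) (0,1) [ray(-1,0) blocked at (0,1)]
  BK@(4,2): attacks (4,3) (4,1) (3,2) (3,3) (3,1)
B attacks (4,4): no

Answer: no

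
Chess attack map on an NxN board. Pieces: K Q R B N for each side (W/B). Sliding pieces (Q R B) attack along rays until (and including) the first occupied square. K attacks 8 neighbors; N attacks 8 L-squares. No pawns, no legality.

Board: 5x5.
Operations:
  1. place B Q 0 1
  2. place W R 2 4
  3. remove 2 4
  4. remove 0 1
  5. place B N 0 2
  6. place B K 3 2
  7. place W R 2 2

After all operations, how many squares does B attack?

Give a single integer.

Answer: 10

Derivation:
Op 1: place BQ@(0,1)
Op 2: place WR@(2,4)
Op 3: remove (2,4)
Op 4: remove (0,1)
Op 5: place BN@(0,2)
Op 6: place BK@(3,2)
Op 7: place WR@(2,2)
Per-piece attacks for B:
  BN@(0,2): attacks (1,4) (2,3) (1,0) (2,1)
  BK@(3,2): attacks (3,3) (3,1) (4,2) (2,2) (4,3) (4,1) (2,3) (2,1)
Union (10 distinct): (1,0) (1,4) (2,1) (2,2) (2,3) (3,1) (3,3) (4,1) (4,2) (4,3)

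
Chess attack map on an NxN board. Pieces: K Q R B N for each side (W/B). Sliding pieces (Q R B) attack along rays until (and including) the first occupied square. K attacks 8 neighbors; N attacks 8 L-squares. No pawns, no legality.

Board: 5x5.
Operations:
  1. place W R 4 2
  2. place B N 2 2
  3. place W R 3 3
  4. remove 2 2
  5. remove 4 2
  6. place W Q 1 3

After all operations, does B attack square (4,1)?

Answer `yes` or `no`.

Answer: no

Derivation:
Op 1: place WR@(4,2)
Op 2: place BN@(2,2)
Op 3: place WR@(3,3)
Op 4: remove (2,2)
Op 5: remove (4,2)
Op 6: place WQ@(1,3)
Per-piece attacks for B:
B attacks (4,1): no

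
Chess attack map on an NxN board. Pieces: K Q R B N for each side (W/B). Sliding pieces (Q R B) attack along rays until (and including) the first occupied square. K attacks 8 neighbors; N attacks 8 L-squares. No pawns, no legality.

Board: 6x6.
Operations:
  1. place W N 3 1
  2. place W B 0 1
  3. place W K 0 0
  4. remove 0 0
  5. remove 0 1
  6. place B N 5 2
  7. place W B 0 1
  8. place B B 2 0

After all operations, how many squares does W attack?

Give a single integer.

Op 1: place WN@(3,1)
Op 2: place WB@(0,1)
Op 3: place WK@(0,0)
Op 4: remove (0,0)
Op 5: remove (0,1)
Op 6: place BN@(5,2)
Op 7: place WB@(0,1)
Op 8: place BB@(2,0)
Per-piece attacks for W:
  WB@(0,1): attacks (1,2) (2,3) (3,4) (4,5) (1,0)
  WN@(3,1): attacks (4,3) (5,2) (2,3) (1,2) (5,0) (1,0)
Union (8 distinct): (1,0) (1,2) (2,3) (3,4) (4,3) (4,5) (5,0) (5,2)

Answer: 8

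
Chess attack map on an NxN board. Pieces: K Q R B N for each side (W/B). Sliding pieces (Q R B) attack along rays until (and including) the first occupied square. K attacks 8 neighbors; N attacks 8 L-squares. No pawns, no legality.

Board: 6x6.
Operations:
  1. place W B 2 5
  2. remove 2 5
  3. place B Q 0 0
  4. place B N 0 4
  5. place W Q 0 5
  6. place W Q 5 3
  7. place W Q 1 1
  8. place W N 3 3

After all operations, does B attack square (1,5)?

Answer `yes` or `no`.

Op 1: place WB@(2,5)
Op 2: remove (2,5)
Op 3: place BQ@(0,0)
Op 4: place BN@(0,4)
Op 5: place WQ@(0,5)
Op 6: place WQ@(5,3)
Op 7: place WQ@(1,1)
Op 8: place WN@(3,3)
Per-piece attacks for B:
  BQ@(0,0): attacks (0,1) (0,2) (0,3) (0,4) (1,0) (2,0) (3,0) (4,0) (5,0) (1,1) [ray(0,1) blocked at (0,4); ray(1,1) blocked at (1,1)]
  BN@(0,4): attacks (2,5) (1,2) (2,3)
B attacks (1,5): no

Answer: no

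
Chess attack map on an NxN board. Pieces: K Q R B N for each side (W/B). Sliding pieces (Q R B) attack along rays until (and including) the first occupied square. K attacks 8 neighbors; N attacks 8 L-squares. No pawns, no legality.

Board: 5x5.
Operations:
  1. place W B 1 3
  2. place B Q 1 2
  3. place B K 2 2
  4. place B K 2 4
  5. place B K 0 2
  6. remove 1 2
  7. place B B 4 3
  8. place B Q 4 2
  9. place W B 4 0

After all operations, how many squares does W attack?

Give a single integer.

Op 1: place WB@(1,3)
Op 2: place BQ@(1,2)
Op 3: place BK@(2,2)
Op 4: place BK@(2,4)
Op 5: place BK@(0,2)
Op 6: remove (1,2)
Op 7: place BB@(4,3)
Op 8: place BQ@(4,2)
Op 9: place WB@(4,0)
Per-piece attacks for W:
  WB@(1,3): attacks (2,4) (2,2) (0,4) (0,2) [ray(1,1) blocked at (2,4); ray(1,-1) blocked at (2,2); ray(-1,-1) blocked at (0,2)]
  WB@(4,0): attacks (3,1) (2,2) [ray(-1,1) blocked at (2,2)]
Union (5 distinct): (0,2) (0,4) (2,2) (2,4) (3,1)

Answer: 5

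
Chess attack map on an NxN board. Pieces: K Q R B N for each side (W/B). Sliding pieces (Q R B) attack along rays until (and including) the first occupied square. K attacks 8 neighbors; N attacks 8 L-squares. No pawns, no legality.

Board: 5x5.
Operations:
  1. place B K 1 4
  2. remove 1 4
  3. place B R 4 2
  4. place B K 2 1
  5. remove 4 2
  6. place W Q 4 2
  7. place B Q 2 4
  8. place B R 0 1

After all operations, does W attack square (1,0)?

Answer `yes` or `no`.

Op 1: place BK@(1,4)
Op 2: remove (1,4)
Op 3: place BR@(4,2)
Op 4: place BK@(2,1)
Op 5: remove (4,2)
Op 6: place WQ@(4,2)
Op 7: place BQ@(2,4)
Op 8: place BR@(0,1)
Per-piece attacks for W:
  WQ@(4,2): attacks (4,3) (4,4) (4,1) (4,0) (3,2) (2,2) (1,2) (0,2) (3,3) (2,4) (3,1) (2,0) [ray(-1,1) blocked at (2,4)]
W attacks (1,0): no

Answer: no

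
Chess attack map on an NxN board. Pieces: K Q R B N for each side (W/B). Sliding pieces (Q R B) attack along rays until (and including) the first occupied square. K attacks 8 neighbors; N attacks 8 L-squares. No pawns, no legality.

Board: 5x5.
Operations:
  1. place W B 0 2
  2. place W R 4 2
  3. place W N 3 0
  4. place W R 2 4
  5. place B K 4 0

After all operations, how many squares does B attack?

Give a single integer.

Answer: 3

Derivation:
Op 1: place WB@(0,2)
Op 2: place WR@(4,2)
Op 3: place WN@(3,0)
Op 4: place WR@(2,4)
Op 5: place BK@(4,0)
Per-piece attacks for B:
  BK@(4,0): attacks (4,1) (3,0) (3,1)
Union (3 distinct): (3,0) (3,1) (4,1)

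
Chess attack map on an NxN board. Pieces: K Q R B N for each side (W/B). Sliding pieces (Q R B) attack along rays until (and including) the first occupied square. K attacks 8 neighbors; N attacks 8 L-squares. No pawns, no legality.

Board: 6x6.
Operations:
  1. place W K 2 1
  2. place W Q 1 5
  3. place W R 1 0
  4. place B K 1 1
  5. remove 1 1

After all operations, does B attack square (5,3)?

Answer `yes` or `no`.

Answer: no

Derivation:
Op 1: place WK@(2,1)
Op 2: place WQ@(1,5)
Op 3: place WR@(1,0)
Op 4: place BK@(1,1)
Op 5: remove (1,1)
Per-piece attacks for B:
B attacks (5,3): no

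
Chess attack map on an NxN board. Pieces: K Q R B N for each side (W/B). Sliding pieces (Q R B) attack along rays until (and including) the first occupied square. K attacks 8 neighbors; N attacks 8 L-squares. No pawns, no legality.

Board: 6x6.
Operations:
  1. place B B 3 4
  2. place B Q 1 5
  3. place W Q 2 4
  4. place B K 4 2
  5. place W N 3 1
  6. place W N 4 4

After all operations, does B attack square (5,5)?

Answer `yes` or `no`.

Answer: yes

Derivation:
Op 1: place BB@(3,4)
Op 2: place BQ@(1,5)
Op 3: place WQ@(2,4)
Op 4: place BK@(4,2)
Op 5: place WN@(3,1)
Op 6: place WN@(4,4)
Per-piece attacks for B:
  BQ@(1,5): attacks (1,4) (1,3) (1,2) (1,1) (1,0) (2,5) (3,5) (4,5) (5,5) (0,5) (2,4) (0,4) [ray(1,-1) blocked at (2,4)]
  BB@(3,4): attacks (4,5) (4,3) (5,2) (2,5) (2,3) (1,2) (0,1)
  BK@(4,2): attacks (4,3) (4,1) (5,2) (3,2) (5,3) (5,1) (3,3) (3,1)
B attacks (5,5): yes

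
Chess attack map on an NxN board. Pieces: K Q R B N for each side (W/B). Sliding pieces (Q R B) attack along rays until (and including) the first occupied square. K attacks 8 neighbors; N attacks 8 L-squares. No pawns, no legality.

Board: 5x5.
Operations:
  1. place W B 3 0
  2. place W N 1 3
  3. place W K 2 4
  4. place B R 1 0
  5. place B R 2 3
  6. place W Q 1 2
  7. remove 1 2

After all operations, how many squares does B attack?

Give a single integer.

Op 1: place WB@(3,0)
Op 2: place WN@(1,3)
Op 3: place WK@(2,4)
Op 4: place BR@(1,0)
Op 5: place BR@(2,3)
Op 6: place WQ@(1,2)
Op 7: remove (1,2)
Per-piece attacks for B:
  BR@(1,0): attacks (1,1) (1,2) (1,3) (2,0) (3,0) (0,0) [ray(0,1) blocked at (1,3); ray(1,0) blocked at (3,0)]
  BR@(2,3): attacks (2,4) (2,2) (2,1) (2,0) (3,3) (4,3) (1,3) [ray(0,1) blocked at (2,4); ray(-1,0) blocked at (1,3)]
Union (11 distinct): (0,0) (1,1) (1,2) (1,3) (2,0) (2,1) (2,2) (2,4) (3,0) (3,3) (4,3)

Answer: 11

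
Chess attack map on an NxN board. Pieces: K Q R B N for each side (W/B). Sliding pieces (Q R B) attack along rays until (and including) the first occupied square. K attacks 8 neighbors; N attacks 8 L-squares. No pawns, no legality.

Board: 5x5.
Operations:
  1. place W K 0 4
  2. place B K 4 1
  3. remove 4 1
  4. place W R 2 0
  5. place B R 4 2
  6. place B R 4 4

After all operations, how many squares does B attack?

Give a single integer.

Op 1: place WK@(0,4)
Op 2: place BK@(4,1)
Op 3: remove (4,1)
Op 4: place WR@(2,0)
Op 5: place BR@(4,2)
Op 6: place BR@(4,4)
Per-piece attacks for B:
  BR@(4,2): attacks (4,3) (4,4) (4,1) (4,0) (3,2) (2,2) (1,2) (0,2) [ray(0,1) blocked at (4,4)]
  BR@(4,4): attacks (4,3) (4,2) (3,4) (2,4) (1,4) (0,4) [ray(0,-1) blocked at (4,2); ray(-1,0) blocked at (0,4)]
Union (13 distinct): (0,2) (0,4) (1,2) (1,4) (2,2) (2,4) (3,2) (3,4) (4,0) (4,1) (4,2) (4,3) (4,4)

Answer: 13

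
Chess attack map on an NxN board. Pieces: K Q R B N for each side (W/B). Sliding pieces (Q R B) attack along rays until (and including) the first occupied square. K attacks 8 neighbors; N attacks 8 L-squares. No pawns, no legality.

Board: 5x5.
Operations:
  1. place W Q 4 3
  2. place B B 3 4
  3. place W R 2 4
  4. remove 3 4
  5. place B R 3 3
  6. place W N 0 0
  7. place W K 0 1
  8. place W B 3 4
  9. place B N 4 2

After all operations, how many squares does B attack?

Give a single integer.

Op 1: place WQ@(4,3)
Op 2: place BB@(3,4)
Op 3: place WR@(2,4)
Op 4: remove (3,4)
Op 5: place BR@(3,3)
Op 6: place WN@(0,0)
Op 7: place WK@(0,1)
Op 8: place WB@(3,4)
Op 9: place BN@(4,2)
Per-piece attacks for B:
  BR@(3,3): attacks (3,4) (3,2) (3,1) (3,0) (4,3) (2,3) (1,3) (0,3) [ray(0,1) blocked at (3,4); ray(1,0) blocked at (4,3)]
  BN@(4,2): attacks (3,4) (2,3) (3,0) (2,1)
Union (9 distinct): (0,3) (1,3) (2,1) (2,3) (3,0) (3,1) (3,2) (3,4) (4,3)

Answer: 9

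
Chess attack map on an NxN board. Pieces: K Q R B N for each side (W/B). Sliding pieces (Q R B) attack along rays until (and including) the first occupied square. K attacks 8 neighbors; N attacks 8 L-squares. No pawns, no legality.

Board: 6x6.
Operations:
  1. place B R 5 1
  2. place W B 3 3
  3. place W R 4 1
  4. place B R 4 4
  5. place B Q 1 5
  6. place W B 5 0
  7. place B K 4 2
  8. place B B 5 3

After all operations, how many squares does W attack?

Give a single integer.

Answer: 13

Derivation:
Op 1: place BR@(5,1)
Op 2: place WB@(3,3)
Op 3: place WR@(4,1)
Op 4: place BR@(4,4)
Op 5: place BQ@(1,5)
Op 6: place WB@(5,0)
Op 7: place BK@(4,2)
Op 8: place BB@(5,3)
Per-piece attacks for W:
  WB@(3,3): attacks (4,4) (4,2) (2,4) (1,5) (2,2) (1,1) (0,0) [ray(1,1) blocked at (4,4); ray(1,-1) blocked at (4,2); ray(-1,1) blocked at (1,5)]
  WR@(4,1): attacks (4,2) (4,0) (5,1) (3,1) (2,1) (1,1) (0,1) [ray(0,1) blocked at (4,2); ray(1,0) blocked at (5,1)]
  WB@(5,0): attacks (4,1) [ray(-1,1) blocked at (4,1)]
Union (13 distinct): (0,0) (0,1) (1,1) (1,5) (2,1) (2,2) (2,4) (3,1) (4,0) (4,1) (4,2) (4,4) (5,1)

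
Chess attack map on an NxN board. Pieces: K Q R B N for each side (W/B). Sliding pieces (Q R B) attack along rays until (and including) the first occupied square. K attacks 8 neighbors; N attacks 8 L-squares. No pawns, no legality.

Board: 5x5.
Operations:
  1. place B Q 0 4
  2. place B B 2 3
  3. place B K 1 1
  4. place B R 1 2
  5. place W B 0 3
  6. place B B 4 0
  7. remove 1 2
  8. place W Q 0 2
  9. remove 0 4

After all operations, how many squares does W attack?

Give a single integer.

Answer: 13

Derivation:
Op 1: place BQ@(0,4)
Op 2: place BB@(2,3)
Op 3: place BK@(1,1)
Op 4: place BR@(1,2)
Op 5: place WB@(0,3)
Op 6: place BB@(4,0)
Op 7: remove (1,2)
Op 8: place WQ@(0,2)
Op 9: remove (0,4)
Per-piece attacks for W:
  WQ@(0,2): attacks (0,3) (0,1) (0,0) (1,2) (2,2) (3,2) (4,2) (1,3) (2,4) (1,1) [ray(0,1) blocked at (0,3); ray(1,-1) blocked at (1,1)]
  WB@(0,3): attacks (1,4) (1,2) (2,1) (3,0)
Union (13 distinct): (0,0) (0,1) (0,3) (1,1) (1,2) (1,3) (1,4) (2,1) (2,2) (2,4) (3,0) (3,2) (4,2)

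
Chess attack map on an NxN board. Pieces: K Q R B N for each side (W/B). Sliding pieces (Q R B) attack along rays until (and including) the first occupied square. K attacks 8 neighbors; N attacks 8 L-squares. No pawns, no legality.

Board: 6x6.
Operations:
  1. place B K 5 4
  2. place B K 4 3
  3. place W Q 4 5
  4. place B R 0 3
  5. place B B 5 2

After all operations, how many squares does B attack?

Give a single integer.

Answer: 20

Derivation:
Op 1: place BK@(5,4)
Op 2: place BK@(4,3)
Op 3: place WQ@(4,5)
Op 4: place BR@(0,3)
Op 5: place BB@(5,2)
Per-piece attacks for B:
  BR@(0,3): attacks (0,4) (0,5) (0,2) (0,1) (0,0) (1,3) (2,3) (3,3) (4,3) [ray(1,0) blocked at (4,3)]
  BK@(4,3): attacks (4,4) (4,2) (5,3) (3,3) (5,4) (5,2) (3,4) (3,2)
  BB@(5,2): attacks (4,3) (4,1) (3,0) [ray(-1,1) blocked at (4,3)]
  BK@(5,4): attacks (5,5) (5,3) (4,4) (4,5) (4,3)
Union (20 distinct): (0,0) (0,1) (0,2) (0,4) (0,5) (1,3) (2,3) (3,0) (3,2) (3,3) (3,4) (4,1) (4,2) (4,3) (4,4) (4,5) (5,2) (5,3) (5,4) (5,5)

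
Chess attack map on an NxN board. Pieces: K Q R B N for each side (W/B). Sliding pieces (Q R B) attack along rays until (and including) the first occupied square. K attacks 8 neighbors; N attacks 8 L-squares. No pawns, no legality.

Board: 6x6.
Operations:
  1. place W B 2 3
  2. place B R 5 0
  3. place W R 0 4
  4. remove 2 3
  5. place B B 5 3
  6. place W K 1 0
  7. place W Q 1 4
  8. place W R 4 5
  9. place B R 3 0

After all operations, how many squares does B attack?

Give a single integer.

Answer: 15

Derivation:
Op 1: place WB@(2,3)
Op 2: place BR@(5,0)
Op 3: place WR@(0,4)
Op 4: remove (2,3)
Op 5: place BB@(5,3)
Op 6: place WK@(1,0)
Op 7: place WQ@(1,4)
Op 8: place WR@(4,5)
Op 9: place BR@(3,0)
Per-piece attacks for B:
  BR@(3,0): attacks (3,1) (3,2) (3,3) (3,4) (3,5) (4,0) (5,0) (2,0) (1,0) [ray(1,0) blocked at (5,0); ray(-1,0) blocked at (1,0)]
  BR@(5,0): attacks (5,1) (5,2) (5,3) (4,0) (3,0) [ray(0,1) blocked at (5,3); ray(-1,0) blocked at (3,0)]
  BB@(5,3): attacks (4,4) (3,5) (4,2) (3,1) (2,0)
Union (15 distinct): (1,0) (2,0) (3,0) (3,1) (3,2) (3,3) (3,4) (3,5) (4,0) (4,2) (4,4) (5,0) (5,1) (5,2) (5,3)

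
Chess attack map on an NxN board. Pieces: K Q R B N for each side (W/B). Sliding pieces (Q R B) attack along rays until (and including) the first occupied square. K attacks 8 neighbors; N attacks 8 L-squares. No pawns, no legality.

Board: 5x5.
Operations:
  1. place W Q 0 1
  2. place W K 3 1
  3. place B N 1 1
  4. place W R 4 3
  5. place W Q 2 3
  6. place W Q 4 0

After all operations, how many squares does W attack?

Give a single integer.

Op 1: place WQ@(0,1)
Op 2: place WK@(3,1)
Op 3: place BN@(1,1)
Op 4: place WR@(4,3)
Op 5: place WQ@(2,3)
Op 6: place WQ@(4,0)
Per-piece attacks for W:
  WQ@(0,1): attacks (0,2) (0,3) (0,4) (0,0) (1,1) (1,2) (2,3) (1,0) [ray(1,0) blocked at (1,1); ray(1,1) blocked at (2,3)]
  WQ@(2,3): attacks (2,4) (2,2) (2,1) (2,0) (3,3) (4,3) (1,3) (0,3) (3,4) (3,2) (4,1) (1,4) (1,2) (0,1) [ray(1,0) blocked at (4,3); ray(-1,-1) blocked at (0,1)]
  WK@(3,1): attacks (3,2) (3,0) (4,1) (2,1) (4,2) (4,0) (2,2) (2,0)
  WQ@(4,0): attacks (4,1) (4,2) (4,3) (3,0) (2,0) (1,0) (0,0) (3,1) [ray(0,1) blocked at (4,3); ray(-1,1) blocked at (3,1)]
  WR@(4,3): attacks (4,4) (4,2) (4,1) (4,0) (3,3) (2,3) [ray(0,-1) blocked at (4,0); ray(-1,0) blocked at (2,3)]
Union (25 distinct): (0,0) (0,1) (0,2) (0,3) (0,4) (1,0) (1,1) (1,2) (1,3) (1,4) (2,0) (2,1) (2,2) (2,3) (2,4) (3,0) (3,1) (3,2) (3,3) (3,4) (4,0) (4,1) (4,2) (4,3) (4,4)

Answer: 25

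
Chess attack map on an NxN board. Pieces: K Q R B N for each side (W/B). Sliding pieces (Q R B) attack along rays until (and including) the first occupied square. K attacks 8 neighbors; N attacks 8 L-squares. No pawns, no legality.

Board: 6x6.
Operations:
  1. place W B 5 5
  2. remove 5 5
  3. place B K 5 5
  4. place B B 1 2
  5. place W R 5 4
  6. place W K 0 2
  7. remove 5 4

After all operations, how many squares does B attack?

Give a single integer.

Op 1: place WB@(5,5)
Op 2: remove (5,5)
Op 3: place BK@(5,5)
Op 4: place BB@(1,2)
Op 5: place WR@(5,4)
Op 6: place WK@(0,2)
Op 7: remove (5,4)
Per-piece attacks for B:
  BB@(1,2): attacks (2,3) (3,4) (4,5) (2,1) (3,0) (0,3) (0,1)
  BK@(5,5): attacks (5,4) (4,5) (4,4)
Union (9 distinct): (0,1) (0,3) (2,1) (2,3) (3,0) (3,4) (4,4) (4,5) (5,4)

Answer: 9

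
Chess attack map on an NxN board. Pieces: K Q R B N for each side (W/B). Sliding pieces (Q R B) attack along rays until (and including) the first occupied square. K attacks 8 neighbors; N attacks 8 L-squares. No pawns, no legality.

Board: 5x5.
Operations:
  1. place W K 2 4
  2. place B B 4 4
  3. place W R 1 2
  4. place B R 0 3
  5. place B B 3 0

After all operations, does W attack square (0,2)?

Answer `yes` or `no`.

Op 1: place WK@(2,4)
Op 2: place BB@(4,4)
Op 3: place WR@(1,2)
Op 4: place BR@(0,3)
Op 5: place BB@(3,0)
Per-piece attacks for W:
  WR@(1,2): attacks (1,3) (1,4) (1,1) (1,0) (2,2) (3,2) (4,2) (0,2)
  WK@(2,4): attacks (2,3) (3,4) (1,4) (3,3) (1,3)
W attacks (0,2): yes

Answer: yes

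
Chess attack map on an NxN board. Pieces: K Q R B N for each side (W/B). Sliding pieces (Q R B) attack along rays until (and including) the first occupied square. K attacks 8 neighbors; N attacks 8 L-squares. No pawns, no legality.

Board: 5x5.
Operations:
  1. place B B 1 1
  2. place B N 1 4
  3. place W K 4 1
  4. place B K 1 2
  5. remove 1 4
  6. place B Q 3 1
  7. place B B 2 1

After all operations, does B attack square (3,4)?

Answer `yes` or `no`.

Op 1: place BB@(1,1)
Op 2: place BN@(1,4)
Op 3: place WK@(4,1)
Op 4: place BK@(1,2)
Op 5: remove (1,4)
Op 6: place BQ@(3,1)
Op 7: place BB@(2,1)
Per-piece attacks for B:
  BB@(1,1): attacks (2,2) (3,3) (4,4) (2,0) (0,2) (0,0)
  BK@(1,2): attacks (1,3) (1,1) (2,2) (0,2) (2,3) (2,1) (0,3) (0,1)
  BB@(2,1): attacks (3,2) (4,3) (3,0) (1,2) (1,0) [ray(-1,1) blocked at (1,2)]
  BQ@(3,1): attacks (3,2) (3,3) (3,4) (3,0) (4,1) (2,1) (4,2) (4,0) (2,2) (1,3) (0,4) (2,0) [ray(1,0) blocked at (4,1); ray(-1,0) blocked at (2,1)]
B attacks (3,4): yes

Answer: yes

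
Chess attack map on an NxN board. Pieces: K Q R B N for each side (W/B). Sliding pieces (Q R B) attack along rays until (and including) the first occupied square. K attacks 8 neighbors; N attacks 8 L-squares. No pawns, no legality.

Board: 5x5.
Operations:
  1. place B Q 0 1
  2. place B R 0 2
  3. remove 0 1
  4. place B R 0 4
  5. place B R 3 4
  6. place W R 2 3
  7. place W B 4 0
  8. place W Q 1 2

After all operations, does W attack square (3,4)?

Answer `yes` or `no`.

Op 1: place BQ@(0,1)
Op 2: place BR@(0,2)
Op 3: remove (0,1)
Op 4: place BR@(0,4)
Op 5: place BR@(3,4)
Op 6: place WR@(2,3)
Op 7: place WB@(4,0)
Op 8: place WQ@(1,2)
Per-piece attacks for W:
  WQ@(1,2): attacks (1,3) (1,4) (1,1) (1,0) (2,2) (3,2) (4,2) (0,2) (2,3) (2,1) (3,0) (0,3) (0,1) [ray(-1,0) blocked at (0,2); ray(1,1) blocked at (2,3)]
  WR@(2,3): attacks (2,4) (2,2) (2,1) (2,0) (3,3) (4,3) (1,3) (0,3)
  WB@(4,0): attacks (3,1) (2,2) (1,3) (0,4) [ray(-1,1) blocked at (0,4)]
W attacks (3,4): no

Answer: no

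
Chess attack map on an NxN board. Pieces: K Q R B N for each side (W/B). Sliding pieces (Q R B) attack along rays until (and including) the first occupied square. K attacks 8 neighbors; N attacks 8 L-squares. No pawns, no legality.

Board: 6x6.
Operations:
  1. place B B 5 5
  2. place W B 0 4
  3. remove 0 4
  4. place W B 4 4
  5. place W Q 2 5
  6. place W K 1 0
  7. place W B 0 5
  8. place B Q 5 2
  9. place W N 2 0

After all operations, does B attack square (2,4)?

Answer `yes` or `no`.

Answer: no

Derivation:
Op 1: place BB@(5,5)
Op 2: place WB@(0,4)
Op 3: remove (0,4)
Op 4: place WB@(4,4)
Op 5: place WQ@(2,5)
Op 6: place WK@(1,0)
Op 7: place WB@(0,5)
Op 8: place BQ@(5,2)
Op 9: place WN@(2,0)
Per-piece attacks for B:
  BQ@(5,2): attacks (5,3) (5,4) (5,5) (5,1) (5,0) (4,2) (3,2) (2,2) (1,2) (0,2) (4,3) (3,4) (2,5) (4,1) (3,0) [ray(0,1) blocked at (5,5); ray(-1,1) blocked at (2,5)]
  BB@(5,5): attacks (4,4) [ray(-1,-1) blocked at (4,4)]
B attacks (2,4): no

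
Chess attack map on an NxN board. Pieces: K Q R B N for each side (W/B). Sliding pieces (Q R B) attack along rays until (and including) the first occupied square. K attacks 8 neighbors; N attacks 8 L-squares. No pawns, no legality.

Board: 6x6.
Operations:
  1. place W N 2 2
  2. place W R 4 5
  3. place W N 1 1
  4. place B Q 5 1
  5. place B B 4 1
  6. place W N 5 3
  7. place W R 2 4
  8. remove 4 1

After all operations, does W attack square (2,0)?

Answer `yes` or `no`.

Op 1: place WN@(2,2)
Op 2: place WR@(4,5)
Op 3: place WN@(1,1)
Op 4: place BQ@(5,1)
Op 5: place BB@(4,1)
Op 6: place WN@(5,3)
Op 7: place WR@(2,4)
Op 8: remove (4,1)
Per-piece attacks for W:
  WN@(1,1): attacks (2,3) (3,2) (0,3) (3,0)
  WN@(2,2): attacks (3,4) (4,3) (1,4) (0,3) (3,0) (4,1) (1,0) (0,1)
  WR@(2,4): attacks (2,5) (2,3) (2,2) (3,4) (4,4) (5,4) (1,4) (0,4) [ray(0,-1) blocked at (2,2)]
  WR@(4,5): attacks (4,4) (4,3) (4,2) (4,1) (4,0) (5,5) (3,5) (2,5) (1,5) (0,5)
  WN@(5,3): attacks (4,5) (3,4) (4,1) (3,2)
W attacks (2,0): no

Answer: no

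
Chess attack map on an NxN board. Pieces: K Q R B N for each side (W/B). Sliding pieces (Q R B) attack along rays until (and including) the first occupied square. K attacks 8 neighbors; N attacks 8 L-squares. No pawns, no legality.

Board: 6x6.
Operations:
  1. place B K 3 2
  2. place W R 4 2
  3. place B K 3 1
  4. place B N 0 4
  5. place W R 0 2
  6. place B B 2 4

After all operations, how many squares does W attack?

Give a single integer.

Answer: 13

Derivation:
Op 1: place BK@(3,2)
Op 2: place WR@(4,2)
Op 3: place BK@(3,1)
Op 4: place BN@(0,4)
Op 5: place WR@(0,2)
Op 6: place BB@(2,4)
Per-piece attacks for W:
  WR@(0,2): attacks (0,3) (0,4) (0,1) (0,0) (1,2) (2,2) (3,2) [ray(0,1) blocked at (0,4); ray(1,0) blocked at (3,2)]
  WR@(4,2): attacks (4,3) (4,4) (4,5) (4,1) (4,0) (5,2) (3,2) [ray(-1,0) blocked at (3,2)]
Union (13 distinct): (0,0) (0,1) (0,3) (0,4) (1,2) (2,2) (3,2) (4,0) (4,1) (4,3) (4,4) (4,5) (5,2)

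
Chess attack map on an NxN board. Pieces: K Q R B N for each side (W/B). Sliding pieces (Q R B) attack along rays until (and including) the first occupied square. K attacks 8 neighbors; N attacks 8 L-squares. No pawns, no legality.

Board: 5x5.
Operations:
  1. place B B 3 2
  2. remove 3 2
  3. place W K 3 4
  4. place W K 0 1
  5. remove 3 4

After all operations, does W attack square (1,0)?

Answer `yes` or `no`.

Answer: yes

Derivation:
Op 1: place BB@(3,2)
Op 2: remove (3,2)
Op 3: place WK@(3,4)
Op 4: place WK@(0,1)
Op 5: remove (3,4)
Per-piece attacks for W:
  WK@(0,1): attacks (0,2) (0,0) (1,1) (1,2) (1,0)
W attacks (1,0): yes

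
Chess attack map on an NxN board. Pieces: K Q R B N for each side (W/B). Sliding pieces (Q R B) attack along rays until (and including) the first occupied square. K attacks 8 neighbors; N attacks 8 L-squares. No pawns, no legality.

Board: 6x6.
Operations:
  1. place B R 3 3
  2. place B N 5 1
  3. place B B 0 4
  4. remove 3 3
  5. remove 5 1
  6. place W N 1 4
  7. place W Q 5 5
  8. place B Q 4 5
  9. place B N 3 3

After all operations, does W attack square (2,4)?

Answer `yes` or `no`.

Op 1: place BR@(3,3)
Op 2: place BN@(5,1)
Op 3: place BB@(0,4)
Op 4: remove (3,3)
Op 5: remove (5,1)
Op 6: place WN@(1,4)
Op 7: place WQ@(5,5)
Op 8: place BQ@(4,5)
Op 9: place BN@(3,3)
Per-piece attacks for W:
  WN@(1,4): attacks (3,5) (2,2) (3,3) (0,2)
  WQ@(5,5): attacks (5,4) (5,3) (5,2) (5,1) (5,0) (4,5) (4,4) (3,3) [ray(-1,0) blocked at (4,5); ray(-1,-1) blocked at (3,3)]
W attacks (2,4): no

Answer: no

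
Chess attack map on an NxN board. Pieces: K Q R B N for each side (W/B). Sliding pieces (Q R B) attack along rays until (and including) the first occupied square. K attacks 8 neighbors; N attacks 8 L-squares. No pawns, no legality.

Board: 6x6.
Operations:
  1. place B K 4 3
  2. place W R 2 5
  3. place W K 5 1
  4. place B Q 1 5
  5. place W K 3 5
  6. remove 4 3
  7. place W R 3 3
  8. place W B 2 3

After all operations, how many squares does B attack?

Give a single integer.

Answer: 10

Derivation:
Op 1: place BK@(4,3)
Op 2: place WR@(2,5)
Op 3: place WK@(5,1)
Op 4: place BQ@(1,5)
Op 5: place WK@(3,5)
Op 6: remove (4,3)
Op 7: place WR@(3,3)
Op 8: place WB@(2,3)
Per-piece attacks for B:
  BQ@(1,5): attacks (1,4) (1,3) (1,2) (1,1) (1,0) (2,5) (0,5) (2,4) (3,3) (0,4) [ray(1,0) blocked at (2,5); ray(1,-1) blocked at (3,3)]
Union (10 distinct): (0,4) (0,5) (1,0) (1,1) (1,2) (1,3) (1,4) (2,4) (2,5) (3,3)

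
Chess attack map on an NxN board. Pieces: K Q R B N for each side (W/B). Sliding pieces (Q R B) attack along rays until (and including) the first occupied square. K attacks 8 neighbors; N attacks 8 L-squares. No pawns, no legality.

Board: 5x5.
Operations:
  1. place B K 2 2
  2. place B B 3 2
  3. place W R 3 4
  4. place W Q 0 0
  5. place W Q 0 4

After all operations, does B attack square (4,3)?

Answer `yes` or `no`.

Answer: yes

Derivation:
Op 1: place BK@(2,2)
Op 2: place BB@(3,2)
Op 3: place WR@(3,4)
Op 4: place WQ@(0,0)
Op 5: place WQ@(0,4)
Per-piece attacks for B:
  BK@(2,2): attacks (2,3) (2,1) (3,2) (1,2) (3,3) (3,1) (1,3) (1,1)
  BB@(3,2): attacks (4,3) (4,1) (2,3) (1,4) (2,1) (1,0)
B attacks (4,3): yes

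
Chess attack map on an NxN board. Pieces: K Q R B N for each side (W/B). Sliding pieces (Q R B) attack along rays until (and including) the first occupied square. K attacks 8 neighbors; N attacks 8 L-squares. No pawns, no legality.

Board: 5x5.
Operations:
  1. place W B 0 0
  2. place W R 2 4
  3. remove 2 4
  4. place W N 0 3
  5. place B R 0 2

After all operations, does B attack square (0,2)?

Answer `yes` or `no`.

Answer: no

Derivation:
Op 1: place WB@(0,0)
Op 2: place WR@(2,4)
Op 3: remove (2,4)
Op 4: place WN@(0,3)
Op 5: place BR@(0,2)
Per-piece attacks for B:
  BR@(0,2): attacks (0,3) (0,1) (0,0) (1,2) (2,2) (3,2) (4,2) [ray(0,1) blocked at (0,3); ray(0,-1) blocked at (0,0)]
B attacks (0,2): no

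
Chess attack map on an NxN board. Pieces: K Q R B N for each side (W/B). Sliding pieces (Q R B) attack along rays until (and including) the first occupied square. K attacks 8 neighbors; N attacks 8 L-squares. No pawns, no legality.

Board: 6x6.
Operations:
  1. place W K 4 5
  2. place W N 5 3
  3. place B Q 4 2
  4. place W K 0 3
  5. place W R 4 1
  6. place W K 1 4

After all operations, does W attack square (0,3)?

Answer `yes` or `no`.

Op 1: place WK@(4,5)
Op 2: place WN@(5,3)
Op 3: place BQ@(4,2)
Op 4: place WK@(0,3)
Op 5: place WR@(4,1)
Op 6: place WK@(1,4)
Per-piece attacks for W:
  WK@(0,3): attacks (0,4) (0,2) (1,3) (1,4) (1,2)
  WK@(1,4): attacks (1,5) (1,3) (2,4) (0,4) (2,5) (2,3) (0,5) (0,3)
  WR@(4,1): attacks (4,2) (4,0) (5,1) (3,1) (2,1) (1,1) (0,1) [ray(0,1) blocked at (4,2)]
  WK@(4,5): attacks (4,4) (5,5) (3,5) (5,4) (3,4)
  WN@(5,3): attacks (4,5) (3,4) (4,1) (3,2)
W attacks (0,3): yes

Answer: yes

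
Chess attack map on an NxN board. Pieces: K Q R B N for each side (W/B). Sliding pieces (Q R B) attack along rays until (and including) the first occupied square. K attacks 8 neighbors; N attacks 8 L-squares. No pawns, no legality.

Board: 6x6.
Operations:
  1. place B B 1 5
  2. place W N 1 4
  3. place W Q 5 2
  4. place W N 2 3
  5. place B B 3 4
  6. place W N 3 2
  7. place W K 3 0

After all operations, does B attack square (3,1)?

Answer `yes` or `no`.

Answer: no

Derivation:
Op 1: place BB@(1,5)
Op 2: place WN@(1,4)
Op 3: place WQ@(5,2)
Op 4: place WN@(2,3)
Op 5: place BB@(3,4)
Op 6: place WN@(3,2)
Op 7: place WK@(3,0)
Per-piece attacks for B:
  BB@(1,5): attacks (2,4) (3,3) (4,2) (5,1) (0,4)
  BB@(3,4): attacks (4,5) (4,3) (5,2) (2,5) (2,3) [ray(1,-1) blocked at (5,2); ray(-1,-1) blocked at (2,3)]
B attacks (3,1): no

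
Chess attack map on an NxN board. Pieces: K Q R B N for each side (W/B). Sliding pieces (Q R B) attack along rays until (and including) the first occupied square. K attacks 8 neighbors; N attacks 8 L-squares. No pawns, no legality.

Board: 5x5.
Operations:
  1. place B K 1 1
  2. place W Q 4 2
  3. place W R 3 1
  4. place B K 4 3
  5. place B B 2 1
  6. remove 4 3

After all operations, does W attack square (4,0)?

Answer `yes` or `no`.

Answer: yes

Derivation:
Op 1: place BK@(1,1)
Op 2: place WQ@(4,2)
Op 3: place WR@(3,1)
Op 4: place BK@(4,3)
Op 5: place BB@(2,1)
Op 6: remove (4,3)
Per-piece attacks for W:
  WR@(3,1): attacks (3,2) (3,3) (3,4) (3,0) (4,1) (2,1) [ray(-1,0) blocked at (2,1)]
  WQ@(4,2): attacks (4,3) (4,4) (4,1) (4,0) (3,2) (2,2) (1,2) (0,2) (3,3) (2,4) (3,1) [ray(-1,-1) blocked at (3,1)]
W attacks (4,0): yes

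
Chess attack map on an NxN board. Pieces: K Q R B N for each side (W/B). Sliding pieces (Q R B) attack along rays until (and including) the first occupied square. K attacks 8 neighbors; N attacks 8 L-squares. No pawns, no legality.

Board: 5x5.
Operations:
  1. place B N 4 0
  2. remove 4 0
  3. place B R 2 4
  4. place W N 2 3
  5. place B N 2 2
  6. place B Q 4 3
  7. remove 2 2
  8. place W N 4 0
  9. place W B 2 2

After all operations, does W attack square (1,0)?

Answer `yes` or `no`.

Answer: no

Derivation:
Op 1: place BN@(4,0)
Op 2: remove (4,0)
Op 3: place BR@(2,4)
Op 4: place WN@(2,3)
Op 5: place BN@(2,2)
Op 6: place BQ@(4,3)
Op 7: remove (2,2)
Op 8: place WN@(4,0)
Op 9: place WB@(2,2)
Per-piece attacks for W:
  WB@(2,2): attacks (3,3) (4,4) (3,1) (4,0) (1,3) (0,4) (1,1) (0,0) [ray(1,-1) blocked at (4,0)]
  WN@(2,3): attacks (4,4) (0,4) (3,1) (4,2) (1,1) (0,2)
  WN@(4,0): attacks (3,2) (2,1)
W attacks (1,0): no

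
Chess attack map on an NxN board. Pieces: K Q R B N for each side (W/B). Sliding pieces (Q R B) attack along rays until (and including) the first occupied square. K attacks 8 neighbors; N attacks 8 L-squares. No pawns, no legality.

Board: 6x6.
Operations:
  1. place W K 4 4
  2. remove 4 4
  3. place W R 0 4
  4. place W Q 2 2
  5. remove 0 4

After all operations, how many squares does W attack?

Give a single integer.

Answer: 19

Derivation:
Op 1: place WK@(4,4)
Op 2: remove (4,4)
Op 3: place WR@(0,4)
Op 4: place WQ@(2,2)
Op 5: remove (0,4)
Per-piece attacks for W:
  WQ@(2,2): attacks (2,3) (2,4) (2,5) (2,1) (2,0) (3,2) (4,2) (5,2) (1,2) (0,2) (3,3) (4,4) (5,5) (3,1) (4,0) (1,3) (0,4) (1,1) (0,0)
Union (19 distinct): (0,0) (0,2) (0,4) (1,1) (1,2) (1,3) (2,0) (2,1) (2,3) (2,4) (2,5) (3,1) (3,2) (3,3) (4,0) (4,2) (4,4) (5,2) (5,5)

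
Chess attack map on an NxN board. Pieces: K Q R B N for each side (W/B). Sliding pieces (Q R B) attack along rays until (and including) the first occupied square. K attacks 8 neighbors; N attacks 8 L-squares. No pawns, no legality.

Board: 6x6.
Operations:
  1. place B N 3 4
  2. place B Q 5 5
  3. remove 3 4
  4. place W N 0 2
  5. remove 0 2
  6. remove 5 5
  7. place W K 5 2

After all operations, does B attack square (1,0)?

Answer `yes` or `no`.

Answer: no

Derivation:
Op 1: place BN@(3,4)
Op 2: place BQ@(5,5)
Op 3: remove (3,4)
Op 4: place WN@(0,2)
Op 5: remove (0,2)
Op 6: remove (5,5)
Op 7: place WK@(5,2)
Per-piece attacks for B:
B attacks (1,0): no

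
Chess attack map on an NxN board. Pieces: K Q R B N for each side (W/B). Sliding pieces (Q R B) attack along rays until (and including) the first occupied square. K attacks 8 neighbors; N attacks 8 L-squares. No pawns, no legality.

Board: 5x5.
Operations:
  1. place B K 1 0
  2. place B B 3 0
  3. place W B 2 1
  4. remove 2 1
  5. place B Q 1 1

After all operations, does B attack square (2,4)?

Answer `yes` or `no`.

Answer: no

Derivation:
Op 1: place BK@(1,0)
Op 2: place BB@(3,0)
Op 3: place WB@(2,1)
Op 4: remove (2,1)
Op 5: place BQ@(1,1)
Per-piece attacks for B:
  BK@(1,0): attacks (1,1) (2,0) (0,0) (2,1) (0,1)
  BQ@(1,1): attacks (1,2) (1,3) (1,4) (1,0) (2,1) (3,1) (4,1) (0,1) (2,2) (3,3) (4,4) (2,0) (0,2) (0,0) [ray(0,-1) blocked at (1,0)]
  BB@(3,0): attacks (4,1) (2,1) (1,2) (0,3)
B attacks (2,4): no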